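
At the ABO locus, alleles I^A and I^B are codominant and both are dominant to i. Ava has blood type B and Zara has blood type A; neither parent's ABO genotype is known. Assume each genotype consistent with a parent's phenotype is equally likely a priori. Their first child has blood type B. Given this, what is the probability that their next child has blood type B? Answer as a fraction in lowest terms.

Possible genotypes: Ava ∈ {I^B I^B, I^B i}; Zara ∈ {I^A I^A, I^A i}.
Weight each parental genotype pair by prior × P(type-B child):
  I^B I^B × I^A i: posterior weight 2/3; P(next child type B) = 1/2.
  I^B i × I^A i: posterior weight 1/3; P(next child type B) = 1/4.
Weighted sum = 5/12.

5/12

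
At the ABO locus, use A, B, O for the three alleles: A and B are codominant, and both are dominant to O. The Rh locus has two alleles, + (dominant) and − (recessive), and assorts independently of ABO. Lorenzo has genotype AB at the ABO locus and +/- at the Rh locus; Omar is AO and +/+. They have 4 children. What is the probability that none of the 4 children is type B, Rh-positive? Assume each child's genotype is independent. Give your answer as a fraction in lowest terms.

81/256

ABO cross AB × AO → 1/2 A, 1/4 B, 1/4 AB.
Rh cross +/- × +/+ → 1 Rh+; so P(type B, Rh-positive) = 1/4 × 1 = 1/4 per child.
P(not type B, Rh-positive) = 3/4 for one child; (3/4)^4 = 81/256.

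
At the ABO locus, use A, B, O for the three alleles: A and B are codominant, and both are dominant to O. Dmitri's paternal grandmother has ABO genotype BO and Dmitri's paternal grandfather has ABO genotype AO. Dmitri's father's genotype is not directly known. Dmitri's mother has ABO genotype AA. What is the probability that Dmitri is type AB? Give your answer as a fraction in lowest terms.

1/4

Dmitri's father's ABO genotype from BO × AO: 1/4 AB, 1/4 AO, 1/4 BO, 1/4 OO.
Crossing each possibility with the mother AA and summing P(type AB): 1/4·1/2 + 1/4·0 + 1/4·1/2 + 1/4·0 = 1/4.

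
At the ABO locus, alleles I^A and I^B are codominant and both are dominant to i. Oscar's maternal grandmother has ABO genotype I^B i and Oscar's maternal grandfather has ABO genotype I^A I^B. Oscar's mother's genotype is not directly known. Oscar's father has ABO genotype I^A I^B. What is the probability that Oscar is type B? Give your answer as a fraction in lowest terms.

3/8

Oscar's mother's ABO genotype from I^B i × I^A I^B: 1/4 I^A I^B, 1/4 I^A i, 1/4 I^B I^B, 1/4 I^B i.
Crossing each possibility with the father I^A I^B and summing P(type B): 1/4·1/4 + 1/4·1/4 + 1/4·1/2 + 1/4·1/2 = 3/8.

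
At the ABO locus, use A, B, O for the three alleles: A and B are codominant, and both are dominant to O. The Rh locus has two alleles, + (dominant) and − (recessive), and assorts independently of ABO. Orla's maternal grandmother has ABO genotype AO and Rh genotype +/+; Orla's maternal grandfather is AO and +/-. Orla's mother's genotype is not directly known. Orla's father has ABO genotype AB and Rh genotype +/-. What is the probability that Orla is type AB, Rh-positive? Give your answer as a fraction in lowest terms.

Orla's mother's ABO genotype from AO × AO: 1/4 AA, 1/2 AO, 1/4 OO.
Crossing each possibility with the father AB and summing P(type AB): 1/4·1/2 + 1/2·1/4 + 1/4·0 = 1/4.
Similarly for Rh via the mother's Rh distribution: P(Rh+) = 7/8.
Independent loci: 1/4 × 7/8 = 7/32.

7/32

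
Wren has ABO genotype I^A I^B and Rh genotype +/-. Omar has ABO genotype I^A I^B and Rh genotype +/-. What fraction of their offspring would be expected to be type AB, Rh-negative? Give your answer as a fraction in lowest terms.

1/8

ABO cross I^A I^B × I^A I^B → offspring phenotypes: 1/4 A, 1/4 B, 1/2 AB.
Rh cross +/- × +/- → 3/4 Rh+, 1/4 Rh-.
Independent loci: P(type AB, Rh-negative) = 1/2 × 1/4 = 1/8.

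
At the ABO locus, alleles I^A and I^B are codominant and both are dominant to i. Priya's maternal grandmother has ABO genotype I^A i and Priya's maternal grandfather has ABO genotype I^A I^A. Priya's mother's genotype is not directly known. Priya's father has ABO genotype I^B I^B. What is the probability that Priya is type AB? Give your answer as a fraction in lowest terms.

3/4

Priya's mother's ABO genotype from I^A i × I^A I^A: 1/2 I^A I^A, 1/2 I^A i.
Crossing each possibility with the father I^B I^B and summing P(type AB): 1/2·1 + 1/2·1/2 = 3/4.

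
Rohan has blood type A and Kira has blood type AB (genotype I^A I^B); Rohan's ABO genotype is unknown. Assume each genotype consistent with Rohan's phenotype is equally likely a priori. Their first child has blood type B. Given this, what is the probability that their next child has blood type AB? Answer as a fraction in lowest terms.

Possible genotypes: Rohan ∈ {I^A I^A, I^A i}; Kira ∈ {I^A I^B}.
Weight each parental genotype pair by prior × P(type-B child):
  I^A i × I^A I^B: posterior weight 1; P(next child type AB) = 1/4.
Weighted sum = 1/4.

1/4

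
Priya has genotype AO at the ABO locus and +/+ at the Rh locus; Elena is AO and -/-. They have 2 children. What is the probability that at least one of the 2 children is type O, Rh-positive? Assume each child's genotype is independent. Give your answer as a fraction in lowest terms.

7/16

ABO cross AO × AO → 1/4 O, 3/4 A.
Rh cross +/+ × -/- → 1 Rh+; so P(type O, Rh-positive) = 1/4 × 1 = 1/4 per child.
P(none) = (3/4)^2 = 9/16; P(at least one) = 1 − 9/16 = 7/16.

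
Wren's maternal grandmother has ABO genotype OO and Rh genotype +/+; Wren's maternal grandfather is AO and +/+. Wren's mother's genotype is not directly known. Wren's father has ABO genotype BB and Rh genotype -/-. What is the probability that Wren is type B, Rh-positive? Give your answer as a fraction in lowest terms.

3/4

Wren's mother's ABO genotype from OO × AO: 1/2 AO, 1/2 OO.
Crossing each possibility with the father BB and summing P(type B): 1/2·1/2 + 1/2·1 = 3/4.
Similarly for Rh via the mother's Rh distribution: P(Rh+) = 1.
Independent loci: 3/4 × 1 = 3/4.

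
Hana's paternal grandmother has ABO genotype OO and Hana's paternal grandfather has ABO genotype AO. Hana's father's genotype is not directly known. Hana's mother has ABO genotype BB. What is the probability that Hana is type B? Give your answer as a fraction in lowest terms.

3/4

Hana's father's ABO genotype from OO × AO: 1/2 AO, 1/2 OO.
Crossing each possibility with the mother BB and summing P(type B): 1/2·1/2 + 1/2·1 = 3/4.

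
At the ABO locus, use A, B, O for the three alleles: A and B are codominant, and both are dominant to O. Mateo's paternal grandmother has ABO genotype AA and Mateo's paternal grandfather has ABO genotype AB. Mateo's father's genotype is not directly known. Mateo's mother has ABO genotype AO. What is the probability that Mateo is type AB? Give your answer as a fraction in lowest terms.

Mateo's father's ABO genotype from AA × AB: 1/2 AA, 1/2 AB.
Crossing each possibility with the mother AO and summing P(type AB): 1/2·0 + 1/2·1/4 = 1/8.

1/8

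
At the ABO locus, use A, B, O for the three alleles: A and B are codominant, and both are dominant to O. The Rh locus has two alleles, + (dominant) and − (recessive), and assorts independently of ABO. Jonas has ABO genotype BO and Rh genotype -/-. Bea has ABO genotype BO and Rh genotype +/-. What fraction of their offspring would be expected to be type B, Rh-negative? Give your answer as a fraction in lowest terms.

ABO cross BO × BO → offspring phenotypes: 1/4 O, 3/4 B.
Rh cross -/- × +/- → 1/2 Rh+, 1/2 Rh-.
Independent loci: P(type B, Rh-negative) = 3/4 × 1/2 = 3/8.

3/8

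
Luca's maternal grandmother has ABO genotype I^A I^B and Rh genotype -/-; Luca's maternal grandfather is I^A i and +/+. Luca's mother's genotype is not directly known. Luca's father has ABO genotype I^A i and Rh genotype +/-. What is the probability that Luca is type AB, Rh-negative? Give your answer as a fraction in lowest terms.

1/32

Luca's mother's ABO genotype from I^A I^B × I^A i: 1/4 I^A I^A, 1/4 I^A I^B, 1/4 I^A i, 1/4 I^B i.
Crossing each possibility with the father I^A i and summing P(type AB): 1/4·0 + 1/4·1/4 + 1/4·0 + 1/4·1/4 = 1/8.
Similarly for Rh via the mother's Rh distribution: P(Rh-) = 1/4.
Independent loci: 1/8 × 1/4 = 1/32.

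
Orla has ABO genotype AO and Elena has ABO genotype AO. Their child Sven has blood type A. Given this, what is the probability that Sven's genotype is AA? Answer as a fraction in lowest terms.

1/3

Cross AO × AO → 1/4 AA, 1/2 AO, 1/4 OO.
Type-A genotypes among offspring: AA (1/4), AO (1/2); total 3/4.
P(AA | type A) = (1/4) / (3/4) = 1/3.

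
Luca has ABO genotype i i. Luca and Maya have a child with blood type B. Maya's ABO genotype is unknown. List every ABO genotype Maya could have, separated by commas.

I^A I^B, I^B I^B, I^B i

For each candidate genotype of Maya, check whether crossing it with i i can produce every observed child phenotype.
  I^A I^A → possible child types {A} ✗
  I^A I^B → possible child types {A, B} ✓
  I^A i → possible child types {O, A} ✗
  I^B I^B → possible child types {B} ✓
  I^B i → possible child types {O, B} ✓
  i i → possible child types {O} ✗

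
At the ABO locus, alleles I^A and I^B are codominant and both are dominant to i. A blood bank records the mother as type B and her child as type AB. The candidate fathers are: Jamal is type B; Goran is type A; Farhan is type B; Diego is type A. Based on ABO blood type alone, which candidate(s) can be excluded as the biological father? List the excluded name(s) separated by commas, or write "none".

Jamal, Farhan

A candidate is excluded only if no genotype consistent with his phenotype could produce a type AB child with a type B mother.
Jamal (type B): no genotype consistent with that phenotype can produce a type-AB child with a type-B mother.
Farhan (type B): no genotype consistent with that phenotype can produce a type-AB child with a type-B mother.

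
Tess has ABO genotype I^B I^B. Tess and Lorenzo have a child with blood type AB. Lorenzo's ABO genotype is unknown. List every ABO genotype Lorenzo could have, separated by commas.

For each candidate genotype of Lorenzo, check whether crossing it with I^B I^B can produce every observed child phenotype.
  I^A I^A → possible child types {AB} ✓
  I^A I^B → possible child types {B, AB} ✓
  I^A i → possible child types {B, AB} ✓
  I^B I^B → possible child types {B} ✗
  I^B i → possible child types {B} ✗
  i i → possible child types {B} ✗

I^A I^A, I^A I^B, I^A i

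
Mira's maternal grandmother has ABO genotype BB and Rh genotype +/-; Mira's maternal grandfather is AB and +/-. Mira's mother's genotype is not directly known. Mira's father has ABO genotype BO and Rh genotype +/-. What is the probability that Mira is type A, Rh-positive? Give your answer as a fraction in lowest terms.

Mira's mother's ABO genotype from BB × AB: 1/2 AB, 1/2 BB.
Crossing each possibility with the father BO and summing P(type A): 1/2·1/4 + 1/2·0 = 1/8.
Similarly for Rh via the mother's Rh distribution: P(Rh+) = 3/4.
Independent loci: 1/8 × 3/4 = 3/32.

3/32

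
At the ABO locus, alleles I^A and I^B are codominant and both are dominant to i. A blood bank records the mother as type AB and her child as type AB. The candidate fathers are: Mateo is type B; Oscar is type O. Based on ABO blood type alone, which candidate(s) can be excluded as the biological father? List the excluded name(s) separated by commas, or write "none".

Oscar

A candidate is excluded only if no genotype consistent with his phenotype could produce a type AB child with a type AB mother.
Oscar (type O): no genotype consistent with that phenotype can produce a type-AB child with a type-AB mother.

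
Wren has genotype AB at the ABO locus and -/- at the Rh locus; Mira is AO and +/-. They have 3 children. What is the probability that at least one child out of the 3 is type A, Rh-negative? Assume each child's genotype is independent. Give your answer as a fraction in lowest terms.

ABO cross AB × AO → 1/2 A, 1/4 B, 1/4 AB.
Rh cross -/- × +/- → 1/2 Rh+, 1/2 Rh-; so P(type A, Rh-negative) = 1/2 × 1/2 = 1/4 per child.
P(none) = (3/4)^3 = 27/64; P(at least one) = 1 − 27/64 = 37/64.

37/64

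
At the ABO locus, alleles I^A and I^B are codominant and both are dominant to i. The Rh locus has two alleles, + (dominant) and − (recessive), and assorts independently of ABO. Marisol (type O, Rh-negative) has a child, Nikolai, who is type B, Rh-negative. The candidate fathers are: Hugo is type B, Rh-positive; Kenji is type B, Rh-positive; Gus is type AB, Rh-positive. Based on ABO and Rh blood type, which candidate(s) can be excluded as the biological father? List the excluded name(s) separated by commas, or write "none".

none

A candidate is excluded only if no genotype consistent with his phenotype could produce a type B, Rh-negative child with a type O, Rh-negative mother.
Every candidate has at least one consistent genotype combination, so none can be excluded.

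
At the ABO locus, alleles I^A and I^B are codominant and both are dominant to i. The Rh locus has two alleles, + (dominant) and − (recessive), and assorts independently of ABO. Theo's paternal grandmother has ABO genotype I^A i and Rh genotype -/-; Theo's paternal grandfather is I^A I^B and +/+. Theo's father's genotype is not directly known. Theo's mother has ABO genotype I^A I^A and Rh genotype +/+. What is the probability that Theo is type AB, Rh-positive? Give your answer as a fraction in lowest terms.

1/4

Theo's father's ABO genotype from I^A i × I^A I^B: 1/4 I^A I^A, 1/4 I^A I^B, 1/4 I^A i, 1/4 I^B i.
Crossing each possibility with the mother I^A I^A and summing P(type AB): 1/4·0 + 1/4·1/2 + 1/4·0 + 1/4·1/2 = 1/4.
Similarly for Rh via the father's Rh distribution: P(Rh+) = 1.
Independent loci: 1/4 × 1 = 1/4.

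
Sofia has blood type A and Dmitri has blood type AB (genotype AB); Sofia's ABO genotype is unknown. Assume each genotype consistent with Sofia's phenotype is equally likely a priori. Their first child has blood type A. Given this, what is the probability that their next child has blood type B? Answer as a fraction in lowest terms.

Possible genotypes: Sofia ∈ {AA, AO}; Dmitri ∈ {AB}.
Weight each parental genotype pair by prior × P(type-A child):
  AA × AB: posterior weight 1/2; P(next child type B) = 0.
  AO × AB: posterior weight 1/2; P(next child type B) = 1/4.
Weighted sum = 1/8.

1/8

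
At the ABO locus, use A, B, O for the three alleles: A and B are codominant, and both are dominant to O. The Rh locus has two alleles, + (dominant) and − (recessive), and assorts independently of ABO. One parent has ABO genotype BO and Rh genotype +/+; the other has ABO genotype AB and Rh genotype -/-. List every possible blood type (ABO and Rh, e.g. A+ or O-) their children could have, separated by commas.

A+, B+, AB+

Gametes from BO × AB give offspring ABO genotypes AB, AO, BB, BO, i.e. phenotypes A, B, AB.
Rh cross +/+ × -/- → phenotypes Rh+.
Combining independently: A+, B+, AB+.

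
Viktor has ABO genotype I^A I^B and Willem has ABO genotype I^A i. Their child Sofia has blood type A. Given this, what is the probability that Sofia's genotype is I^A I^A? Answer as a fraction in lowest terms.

1/2

Cross I^A I^B × I^A i → 1/4 I^A I^A, 1/4 I^A I^B, 1/4 I^A i, 1/4 I^B i.
Type-A genotypes among offspring: I^A I^A (1/4), I^A i (1/4); total 1/2.
P(I^A I^A | type A) = (1/4) / (1/2) = 1/2.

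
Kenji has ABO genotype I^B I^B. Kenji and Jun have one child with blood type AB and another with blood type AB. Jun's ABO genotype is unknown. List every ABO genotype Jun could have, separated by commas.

I^A I^A, I^A I^B, I^A i

For each candidate genotype of Jun, check whether crossing it with I^B I^B can produce every observed child phenotype.
  I^A I^A → possible child types {AB} ✓
  I^A I^B → possible child types {B, AB} ✓
  I^A i → possible child types {B, AB} ✓
  I^B I^B → possible child types {B} ✗
  I^B i → possible child types {B} ✗
  i i → possible child types {B} ✗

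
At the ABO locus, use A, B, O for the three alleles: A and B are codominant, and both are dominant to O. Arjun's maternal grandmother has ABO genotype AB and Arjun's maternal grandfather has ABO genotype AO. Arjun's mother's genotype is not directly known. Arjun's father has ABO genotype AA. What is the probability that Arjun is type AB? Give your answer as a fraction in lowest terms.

Arjun's mother's ABO genotype from AB × AO: 1/4 AA, 1/4 AB, 1/4 AO, 1/4 BO.
Crossing each possibility with the father AA and summing P(type AB): 1/4·0 + 1/4·1/2 + 1/4·0 + 1/4·1/2 = 1/4.

1/4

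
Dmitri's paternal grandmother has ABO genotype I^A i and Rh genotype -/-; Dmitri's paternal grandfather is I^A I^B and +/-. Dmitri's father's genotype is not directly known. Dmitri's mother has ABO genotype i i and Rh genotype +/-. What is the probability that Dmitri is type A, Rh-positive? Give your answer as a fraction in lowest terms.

5/16

Dmitri's father's ABO genotype from I^A i × I^A I^B: 1/4 I^A I^A, 1/4 I^A I^B, 1/4 I^A i, 1/4 I^B i.
Crossing each possibility with the mother i i and summing P(type A): 1/4·1 + 1/4·1/2 + 1/4·1/2 + 1/4·0 = 1/2.
Similarly for Rh via the father's Rh distribution: P(Rh+) = 5/8.
Independent loci: 1/2 × 5/8 = 5/16.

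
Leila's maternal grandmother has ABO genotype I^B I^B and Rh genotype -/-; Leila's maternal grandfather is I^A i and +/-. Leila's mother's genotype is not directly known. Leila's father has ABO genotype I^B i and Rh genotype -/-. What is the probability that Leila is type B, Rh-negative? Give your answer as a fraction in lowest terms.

15/32

Leila's mother's ABO genotype from I^B I^B × I^A i: 1/2 I^A I^B, 1/2 I^B i.
Crossing each possibility with the father I^B i and summing P(type B): 1/2·1/2 + 1/2·3/4 = 5/8.
Similarly for Rh via the mother's Rh distribution: P(Rh-) = 3/4.
Independent loci: 5/8 × 3/4 = 15/32.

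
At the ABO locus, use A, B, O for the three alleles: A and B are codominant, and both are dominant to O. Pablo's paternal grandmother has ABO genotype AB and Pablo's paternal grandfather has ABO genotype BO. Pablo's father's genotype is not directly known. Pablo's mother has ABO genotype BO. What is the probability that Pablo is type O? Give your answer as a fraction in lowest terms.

1/8

Pablo's father's ABO genotype from AB × BO: 1/4 AB, 1/4 AO, 1/4 BB, 1/4 BO.
Crossing each possibility with the mother BO and summing P(type O): 1/4·0 + 1/4·1/4 + 1/4·0 + 1/4·1/4 = 1/8.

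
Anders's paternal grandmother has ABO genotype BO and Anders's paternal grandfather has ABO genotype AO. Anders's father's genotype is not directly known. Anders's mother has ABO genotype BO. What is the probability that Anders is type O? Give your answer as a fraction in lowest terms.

1/4

Anders's father's ABO genotype from BO × AO: 1/4 AB, 1/4 AO, 1/4 BO, 1/4 OO.
Crossing each possibility with the mother BO and summing P(type O): 1/4·0 + 1/4·1/4 + 1/4·1/4 + 1/4·1/2 = 1/4.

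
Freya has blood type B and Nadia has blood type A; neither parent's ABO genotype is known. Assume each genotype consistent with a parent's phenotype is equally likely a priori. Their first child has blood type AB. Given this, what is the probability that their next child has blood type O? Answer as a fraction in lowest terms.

Possible genotypes: Freya ∈ {BB, BO}; Nadia ∈ {AA, AO}.
Weight each parental genotype pair by prior × P(type-AB child):
  BB × AA: posterior weight 4/9; P(next child type O) = 0.
  BB × AO: posterior weight 2/9; P(next child type O) = 0.
  BO × AA: posterior weight 2/9; P(next child type O) = 0.
  BO × AO: posterior weight 1/9; P(next child type O) = 1/4.
Weighted sum = 1/36.

1/36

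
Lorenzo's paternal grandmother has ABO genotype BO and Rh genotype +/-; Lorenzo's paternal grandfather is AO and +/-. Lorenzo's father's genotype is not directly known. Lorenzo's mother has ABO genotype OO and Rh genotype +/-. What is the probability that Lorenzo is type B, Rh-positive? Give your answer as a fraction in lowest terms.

3/16

Lorenzo's father's ABO genotype from BO × AO: 1/4 AB, 1/4 AO, 1/4 BO, 1/4 OO.
Crossing each possibility with the mother OO and summing P(type B): 1/4·1/2 + 1/4·0 + 1/4·1/2 + 1/4·0 = 1/4.
Similarly for Rh via the father's Rh distribution: P(Rh+) = 3/4.
Independent loci: 1/4 × 3/4 = 3/16.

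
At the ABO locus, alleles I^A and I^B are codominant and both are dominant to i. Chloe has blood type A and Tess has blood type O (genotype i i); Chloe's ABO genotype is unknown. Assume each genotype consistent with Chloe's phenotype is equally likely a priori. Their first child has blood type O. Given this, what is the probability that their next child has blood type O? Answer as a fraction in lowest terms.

1/2

Possible genotypes: Chloe ∈ {I^A I^A, I^A i}; Tess ∈ {i i}.
Weight each parental genotype pair by prior × P(type-O child):
  I^A i × i i: posterior weight 1; P(next child type O) = 1/2.
Weighted sum = 1/2.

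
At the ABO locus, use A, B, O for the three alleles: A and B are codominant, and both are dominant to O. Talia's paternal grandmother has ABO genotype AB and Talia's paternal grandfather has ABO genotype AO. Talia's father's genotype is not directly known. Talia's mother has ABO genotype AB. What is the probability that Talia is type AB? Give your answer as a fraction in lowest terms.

Talia's father's ABO genotype from AB × AO: 1/4 AA, 1/4 AB, 1/4 AO, 1/4 BO.
Crossing each possibility with the mother AB and summing P(type AB): 1/4·1/2 + 1/4·1/2 + 1/4·1/4 + 1/4·1/4 = 3/8.

3/8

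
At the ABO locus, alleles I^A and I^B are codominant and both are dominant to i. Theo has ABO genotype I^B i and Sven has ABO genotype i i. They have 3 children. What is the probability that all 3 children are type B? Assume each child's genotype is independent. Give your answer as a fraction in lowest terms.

1/8

ABO cross I^B i × i i → 1/2 O, 1/2 B.
So P(type B) = 1/2 per child.
All 3 independent: (1/2)^3 = 1/8.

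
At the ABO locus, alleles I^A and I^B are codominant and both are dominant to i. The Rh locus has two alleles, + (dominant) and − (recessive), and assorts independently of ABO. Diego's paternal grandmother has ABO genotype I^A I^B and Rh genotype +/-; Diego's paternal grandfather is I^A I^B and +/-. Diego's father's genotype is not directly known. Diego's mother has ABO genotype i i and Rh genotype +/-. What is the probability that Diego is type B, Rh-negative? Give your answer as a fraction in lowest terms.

Diego's father's ABO genotype from I^A I^B × I^A I^B: 1/4 I^A I^A, 1/2 I^A I^B, 1/4 I^B I^B.
Crossing each possibility with the mother i i and summing P(type B): 1/4·0 + 1/2·1/2 + 1/4·1 = 1/2.
Similarly for Rh via the father's Rh distribution: P(Rh-) = 1/4.
Independent loci: 1/2 × 1/4 = 1/8.

1/8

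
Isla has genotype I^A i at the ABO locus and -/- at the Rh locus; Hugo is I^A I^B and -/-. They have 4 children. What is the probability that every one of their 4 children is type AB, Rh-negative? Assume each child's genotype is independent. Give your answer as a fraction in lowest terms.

ABO cross I^A i × I^A I^B → 1/2 A, 1/4 B, 1/4 AB.
Rh cross -/- × -/- → 1 Rh-; so P(type AB, Rh-negative) = 1/4 × 1 = 1/4 per child.
All 4 independent: (1/4)^4 = 1/256.

1/256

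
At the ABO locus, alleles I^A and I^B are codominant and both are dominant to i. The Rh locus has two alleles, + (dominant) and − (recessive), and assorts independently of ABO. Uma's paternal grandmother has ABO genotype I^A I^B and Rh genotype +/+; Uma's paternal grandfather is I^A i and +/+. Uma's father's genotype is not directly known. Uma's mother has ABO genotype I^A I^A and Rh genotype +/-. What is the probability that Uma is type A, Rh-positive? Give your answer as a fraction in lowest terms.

3/4

Uma's father's ABO genotype from I^A I^B × I^A i: 1/4 I^A I^A, 1/4 I^A I^B, 1/4 I^A i, 1/4 I^B i.
Crossing each possibility with the mother I^A I^A and summing P(type A): 1/4·1 + 1/4·1/2 + 1/4·1 + 1/4·1/2 = 3/4.
Similarly for Rh via the father's Rh distribution: P(Rh+) = 1.
Independent loci: 3/4 × 1 = 3/4.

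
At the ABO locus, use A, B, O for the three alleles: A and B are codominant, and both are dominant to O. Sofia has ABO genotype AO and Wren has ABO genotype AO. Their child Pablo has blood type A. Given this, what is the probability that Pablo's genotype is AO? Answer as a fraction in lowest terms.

Cross AO × AO → 1/4 AA, 1/2 AO, 1/4 OO.
Type-A genotypes among offspring: AA (1/4), AO (1/2); total 3/4.
P(AO | type A) = (1/2) / (3/4) = 2/3.

2/3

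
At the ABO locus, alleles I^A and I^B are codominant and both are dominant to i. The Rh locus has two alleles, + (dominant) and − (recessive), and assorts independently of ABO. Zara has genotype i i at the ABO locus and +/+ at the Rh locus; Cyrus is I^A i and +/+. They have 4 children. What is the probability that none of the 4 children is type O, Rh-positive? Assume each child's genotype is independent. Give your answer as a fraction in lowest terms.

ABO cross i i × I^A i → 1/2 O, 1/2 A.
Rh cross +/+ × +/+ → 1 Rh+; so P(type O, Rh-positive) = 1/2 × 1 = 1/2 per child.
P(not type O, Rh-positive) = 1/2 for one child; (1/2)^4 = 1/16.

1/16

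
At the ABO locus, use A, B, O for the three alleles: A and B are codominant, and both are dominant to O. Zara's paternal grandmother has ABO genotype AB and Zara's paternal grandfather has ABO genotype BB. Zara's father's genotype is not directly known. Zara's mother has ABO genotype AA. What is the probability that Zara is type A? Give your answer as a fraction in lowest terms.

1/4

Zara's father's ABO genotype from AB × BB: 1/2 AB, 1/2 BB.
Crossing each possibility with the mother AA and summing P(type A): 1/2·1/2 + 1/2·0 = 1/4.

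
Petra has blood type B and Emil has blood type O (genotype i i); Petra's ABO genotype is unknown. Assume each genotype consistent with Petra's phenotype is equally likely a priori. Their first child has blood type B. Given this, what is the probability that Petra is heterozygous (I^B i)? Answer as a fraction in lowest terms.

Possible genotypes: Petra ∈ {I^B I^B, I^B i}; Emil ∈ {i i}.
Weight each parental genotype pair by prior × P(type-B child):
  I^B I^B × i i: posterior weight 2/3.
  I^B i × i i: posterior weight 1/3.
Sum the posterior weight over pairs where Petra is I^B i: 1/3.

1/3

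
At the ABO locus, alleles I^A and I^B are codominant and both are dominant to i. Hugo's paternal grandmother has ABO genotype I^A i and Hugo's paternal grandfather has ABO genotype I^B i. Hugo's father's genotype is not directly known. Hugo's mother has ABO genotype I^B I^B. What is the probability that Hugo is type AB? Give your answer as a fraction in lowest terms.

1/4

Hugo's father's ABO genotype from I^A i × I^B i: 1/4 I^A I^B, 1/4 I^A i, 1/4 I^B i, 1/4 i i.
Crossing each possibility with the mother I^B I^B and summing P(type AB): 1/4·1/2 + 1/4·1/2 + 1/4·0 + 1/4·0 = 1/4.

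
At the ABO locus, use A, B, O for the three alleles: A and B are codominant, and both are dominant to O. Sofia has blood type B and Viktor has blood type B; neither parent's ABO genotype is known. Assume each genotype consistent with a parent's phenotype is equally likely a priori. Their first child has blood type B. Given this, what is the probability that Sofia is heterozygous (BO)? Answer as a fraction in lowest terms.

Possible genotypes: Sofia ∈ {BB, BO}; Viktor ∈ {BB, BO}.
Weight each parental genotype pair by prior × P(type-B child):
  BB × BB: posterior weight 4/15.
  BB × BO: posterior weight 4/15.
  BO × BB: posterior weight 4/15.
  BO × BO: posterior weight 1/5.
Sum the posterior weight over pairs where Sofia is BO: 7/15.

7/15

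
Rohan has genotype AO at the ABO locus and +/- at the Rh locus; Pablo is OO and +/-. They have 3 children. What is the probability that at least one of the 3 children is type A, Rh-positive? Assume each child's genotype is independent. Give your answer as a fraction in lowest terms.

ABO cross AO × OO → 1/2 O, 1/2 A.
Rh cross +/- × +/- → 3/4 Rh+, 1/4 Rh-; so P(type A, Rh-positive) = 1/2 × 3/4 = 3/8 per child.
P(none) = (5/8)^3 = 125/512; P(at least one) = 1 − 125/512 = 387/512.

387/512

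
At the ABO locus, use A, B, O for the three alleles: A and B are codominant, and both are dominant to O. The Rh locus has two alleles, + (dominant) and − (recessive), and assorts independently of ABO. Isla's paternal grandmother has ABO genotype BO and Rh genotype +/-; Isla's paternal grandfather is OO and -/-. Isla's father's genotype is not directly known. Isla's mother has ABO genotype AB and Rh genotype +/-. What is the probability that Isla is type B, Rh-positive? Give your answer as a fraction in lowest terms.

5/16

Isla's father's ABO genotype from BO × OO: 1/2 BO, 1/2 OO.
Crossing each possibility with the mother AB and summing P(type B): 1/2·1/2 + 1/2·1/2 = 1/2.
Similarly for Rh via the father's Rh distribution: P(Rh+) = 5/8.
Independent loci: 1/2 × 5/8 = 5/16.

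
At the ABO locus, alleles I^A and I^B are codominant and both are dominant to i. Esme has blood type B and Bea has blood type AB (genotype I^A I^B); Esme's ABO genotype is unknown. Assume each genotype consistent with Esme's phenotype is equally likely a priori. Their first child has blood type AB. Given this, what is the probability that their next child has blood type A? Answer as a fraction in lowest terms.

Possible genotypes: Esme ∈ {I^B I^B, I^B i}; Bea ∈ {I^A I^B}.
Weight each parental genotype pair by prior × P(type-AB child):
  I^B I^B × I^A I^B: posterior weight 2/3; P(next child type A) = 0.
  I^B i × I^A I^B: posterior weight 1/3; P(next child type A) = 1/4.
Weighted sum = 1/12.

1/12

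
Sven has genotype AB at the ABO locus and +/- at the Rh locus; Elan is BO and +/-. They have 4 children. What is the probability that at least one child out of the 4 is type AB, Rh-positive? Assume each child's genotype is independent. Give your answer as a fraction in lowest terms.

36975/65536

ABO cross AB × BO → 1/4 A, 1/2 B, 1/4 AB.
Rh cross +/- × +/- → 3/4 Rh+, 1/4 Rh-; so P(type AB, Rh-positive) = 1/4 × 3/4 = 3/16 per child.
P(none) = (13/16)^4 = 28561/65536; P(at least one) = 1 − 28561/65536 = 36975/65536.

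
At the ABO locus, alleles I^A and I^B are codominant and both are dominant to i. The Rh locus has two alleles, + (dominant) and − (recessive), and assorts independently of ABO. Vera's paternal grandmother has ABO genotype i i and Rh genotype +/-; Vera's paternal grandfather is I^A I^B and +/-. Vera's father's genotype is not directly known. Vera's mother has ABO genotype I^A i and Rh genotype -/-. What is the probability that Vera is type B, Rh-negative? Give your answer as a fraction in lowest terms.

1/16

Vera's father's ABO genotype from i i × I^A I^B: 1/2 I^A i, 1/2 I^B i.
Crossing each possibility with the mother I^A i and summing P(type B): 1/2·0 + 1/2·1/4 = 1/8.
Similarly for Rh via the father's Rh distribution: P(Rh-) = 1/2.
Independent loci: 1/8 × 1/2 = 1/16.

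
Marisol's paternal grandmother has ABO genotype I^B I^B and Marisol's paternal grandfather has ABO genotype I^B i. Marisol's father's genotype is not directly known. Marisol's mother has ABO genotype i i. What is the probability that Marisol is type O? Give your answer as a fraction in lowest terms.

Marisol's father's ABO genotype from I^B I^B × I^B i: 1/2 I^B I^B, 1/2 I^B i.
Crossing each possibility with the mother i i and summing P(type O): 1/2·0 + 1/2·1/2 = 1/4.

1/4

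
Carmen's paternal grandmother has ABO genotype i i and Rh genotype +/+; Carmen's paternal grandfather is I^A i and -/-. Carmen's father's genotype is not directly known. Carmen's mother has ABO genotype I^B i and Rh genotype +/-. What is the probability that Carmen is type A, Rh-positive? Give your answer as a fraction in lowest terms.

3/32

Carmen's father's ABO genotype from i i × I^A i: 1/2 I^A i, 1/2 i i.
Crossing each possibility with the mother I^B i and summing P(type A): 1/2·1/4 + 1/2·0 = 1/8.
Similarly for Rh via the father's Rh distribution: P(Rh+) = 3/4.
Independent loci: 1/8 × 3/4 = 3/32.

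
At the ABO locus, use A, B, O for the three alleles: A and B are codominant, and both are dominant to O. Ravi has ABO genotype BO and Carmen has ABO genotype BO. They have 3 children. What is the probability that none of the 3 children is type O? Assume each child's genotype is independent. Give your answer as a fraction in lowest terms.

ABO cross BO × BO → 1/4 O, 3/4 B.
So P(type O) = 1/4 per child.
P(not type O) = 3/4 for one child; (3/4)^3 = 27/64.

27/64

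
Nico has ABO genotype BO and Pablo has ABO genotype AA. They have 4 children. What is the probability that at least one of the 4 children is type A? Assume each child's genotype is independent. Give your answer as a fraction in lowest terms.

15/16

ABO cross BO × AA → 1/2 A, 1/2 AB.
So P(type A) = 1/2 per child.
P(none) = (1/2)^4 = 1/16; P(at least one) = 1 − 1/16 = 15/16.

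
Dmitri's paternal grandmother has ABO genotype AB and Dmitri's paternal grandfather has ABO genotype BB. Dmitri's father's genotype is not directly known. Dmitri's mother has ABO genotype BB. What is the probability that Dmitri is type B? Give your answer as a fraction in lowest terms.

3/4

Dmitri's father's ABO genotype from AB × BB: 1/2 AB, 1/2 BB.
Crossing each possibility with the mother BB and summing P(type B): 1/2·1/2 + 1/2·1 = 3/4.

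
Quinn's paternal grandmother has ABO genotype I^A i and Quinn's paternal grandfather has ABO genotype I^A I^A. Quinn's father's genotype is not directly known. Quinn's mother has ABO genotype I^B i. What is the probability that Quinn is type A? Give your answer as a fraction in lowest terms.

3/8

Quinn's father's ABO genotype from I^A i × I^A I^A: 1/2 I^A I^A, 1/2 I^A i.
Crossing each possibility with the mother I^B i and summing P(type A): 1/2·1/2 + 1/2·1/4 = 3/8.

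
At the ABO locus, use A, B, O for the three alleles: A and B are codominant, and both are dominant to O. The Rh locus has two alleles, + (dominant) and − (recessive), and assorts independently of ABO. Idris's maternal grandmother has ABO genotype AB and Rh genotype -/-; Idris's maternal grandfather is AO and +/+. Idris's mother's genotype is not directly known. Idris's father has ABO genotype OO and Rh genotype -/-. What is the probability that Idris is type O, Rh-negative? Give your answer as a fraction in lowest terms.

Idris's mother's ABO genotype from AB × AO: 1/4 AA, 1/4 AB, 1/4 AO, 1/4 BO.
Crossing each possibility with the father OO and summing P(type O): 1/4·0 + 1/4·0 + 1/4·1/2 + 1/4·1/2 = 1/4.
Similarly for Rh via the mother's Rh distribution: P(Rh-) = 1/2.
Independent loci: 1/4 × 1/2 = 1/8.

1/8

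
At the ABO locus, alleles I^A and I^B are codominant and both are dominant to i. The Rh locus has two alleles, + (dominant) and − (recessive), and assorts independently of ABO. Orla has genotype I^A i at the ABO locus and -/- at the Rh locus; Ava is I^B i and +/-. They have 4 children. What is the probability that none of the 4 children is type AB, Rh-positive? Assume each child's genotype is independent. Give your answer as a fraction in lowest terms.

ABO cross I^A i × I^B i → 1/4 O, 1/4 A, 1/4 B, 1/4 AB.
Rh cross -/- × +/- → 1/2 Rh+, 1/2 Rh-; so P(type AB, Rh-positive) = 1/4 × 1/2 = 1/8 per child.
P(not type AB, Rh-positive) = 7/8 for one child; (7/8)^4 = 2401/4096.

2401/4096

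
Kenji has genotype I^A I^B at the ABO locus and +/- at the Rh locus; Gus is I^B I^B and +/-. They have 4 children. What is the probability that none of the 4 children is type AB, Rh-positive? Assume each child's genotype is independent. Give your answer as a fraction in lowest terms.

625/4096

ABO cross I^A I^B × I^B I^B → 1/2 B, 1/2 AB.
Rh cross +/- × +/- → 3/4 Rh+, 1/4 Rh-; so P(type AB, Rh-positive) = 1/2 × 3/4 = 3/8 per child.
P(not type AB, Rh-positive) = 5/8 for one child; (5/8)^4 = 625/4096.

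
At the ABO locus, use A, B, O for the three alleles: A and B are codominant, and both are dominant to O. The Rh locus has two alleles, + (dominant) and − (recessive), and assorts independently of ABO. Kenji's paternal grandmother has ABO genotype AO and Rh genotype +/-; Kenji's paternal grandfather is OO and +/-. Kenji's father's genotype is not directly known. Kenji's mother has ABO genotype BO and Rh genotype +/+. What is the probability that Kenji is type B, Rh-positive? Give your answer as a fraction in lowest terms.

3/8

Kenji's father's ABO genotype from AO × OO: 1/2 AO, 1/2 OO.
Crossing each possibility with the mother BO and summing P(type B): 1/2·1/4 + 1/2·1/2 = 3/8.
Similarly for Rh via the father's Rh distribution: P(Rh+) = 1.
Independent loci: 3/8 × 1 = 3/8.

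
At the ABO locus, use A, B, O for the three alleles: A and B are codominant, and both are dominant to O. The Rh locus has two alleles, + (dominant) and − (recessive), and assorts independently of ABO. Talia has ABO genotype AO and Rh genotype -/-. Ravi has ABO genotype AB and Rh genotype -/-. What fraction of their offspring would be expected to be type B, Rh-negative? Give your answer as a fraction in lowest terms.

1/4

ABO cross AO × AB → offspring phenotypes: 1/2 A, 1/4 B, 1/4 AB.
Rh cross -/- × -/- → 1 Rh-.
Independent loci: P(type B, Rh-negative) = 1/4 × 1 = 1/4.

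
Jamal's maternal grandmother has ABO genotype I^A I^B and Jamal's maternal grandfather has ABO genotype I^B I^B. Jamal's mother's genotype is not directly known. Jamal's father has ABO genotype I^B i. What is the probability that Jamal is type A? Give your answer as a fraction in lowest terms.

1/8

Jamal's mother's ABO genotype from I^A I^B × I^B I^B: 1/2 I^A I^B, 1/2 I^B I^B.
Crossing each possibility with the father I^B i and summing P(type A): 1/2·1/4 + 1/2·0 = 1/8.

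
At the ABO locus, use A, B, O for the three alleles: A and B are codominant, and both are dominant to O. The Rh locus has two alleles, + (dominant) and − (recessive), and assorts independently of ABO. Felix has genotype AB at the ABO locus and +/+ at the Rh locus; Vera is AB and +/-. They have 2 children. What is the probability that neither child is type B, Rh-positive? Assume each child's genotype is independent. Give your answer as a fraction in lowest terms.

ABO cross AB × AB → 1/4 A, 1/4 B, 1/2 AB.
Rh cross +/+ × +/- → 1 Rh+; so P(type B, Rh-positive) = 1/4 × 1 = 1/4 per child.
P(not type B, Rh-positive) = 3/4 for one child; (3/4)^2 = 9/16.

9/16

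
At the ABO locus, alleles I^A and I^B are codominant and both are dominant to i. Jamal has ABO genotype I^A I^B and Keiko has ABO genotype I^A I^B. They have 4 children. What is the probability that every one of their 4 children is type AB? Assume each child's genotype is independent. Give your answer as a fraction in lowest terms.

ABO cross I^A I^B × I^A I^B → 1/4 A, 1/4 B, 1/2 AB.
So P(type AB) = 1/2 per child.
All 4 independent: (1/2)^4 = 1/16.

1/16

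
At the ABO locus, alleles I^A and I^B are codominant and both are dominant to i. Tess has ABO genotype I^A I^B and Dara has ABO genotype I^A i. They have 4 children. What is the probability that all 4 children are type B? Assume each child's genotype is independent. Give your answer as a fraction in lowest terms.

1/256

ABO cross I^A I^B × I^A i → 1/2 A, 1/4 B, 1/4 AB.
So P(type B) = 1/4 per child.
All 4 independent: (1/4)^4 = 1/256.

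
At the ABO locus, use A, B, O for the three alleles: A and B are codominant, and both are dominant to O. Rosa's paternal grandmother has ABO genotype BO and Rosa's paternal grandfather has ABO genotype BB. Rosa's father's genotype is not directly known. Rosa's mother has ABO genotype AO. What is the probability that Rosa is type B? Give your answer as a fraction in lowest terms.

Rosa's father's ABO genotype from BO × BB: 1/2 BB, 1/2 BO.
Crossing each possibility with the mother AO and summing P(type B): 1/2·1/2 + 1/2·1/4 = 3/8.

3/8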